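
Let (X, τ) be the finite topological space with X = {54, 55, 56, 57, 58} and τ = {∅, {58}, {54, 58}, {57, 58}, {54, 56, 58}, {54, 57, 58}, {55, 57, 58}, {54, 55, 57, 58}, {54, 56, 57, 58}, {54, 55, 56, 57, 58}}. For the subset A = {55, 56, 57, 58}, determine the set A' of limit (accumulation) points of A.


A' = {54, 55, 56, 57}

For each x ∈ X, list the open sets U ∈ τ with x ∈ U, then check whether U ∩ (A ∖ {x}) ≠ ∅ for every such U.
  x = 54: opens ∋ x are {54, 58}, {54, 56, 58}, {54, 57, 58}, {54, 55, 57, 58}, {54, 56, 57, 58}, {54, 55, 56, 57, 58}; each meets A ∖ {54}, so x IS a limit point.
  x = 55: opens ∋ x are {55, 57, 58}, {54, 55, 57, 58}, {54, 55, 56, 57, 58}; each meets A ∖ {55}, so x IS a limit point.
  x = 56: opens ∋ x are {54, 56, 58}, {54, 56, 57, 58}, {54, 55, 56, 57, 58}; each meets A ∖ {56}, so x IS a limit point.
  x = 57: opens ∋ x are {57, 58}, {54, 57, 58}, {55, 57, 58}, {54, 55, 57, 58}, {54, 56, 57, 58}, {54, 55, 56, 57, 58}; each meets A ∖ {57}, so x IS a limit point.
  x = 58: open {58} ∋ x has {58} ∩ (A ∖ {58}) = ∅, so x is NOT a limit point.
Collecting: A' = {54, 55, 56, 57}.


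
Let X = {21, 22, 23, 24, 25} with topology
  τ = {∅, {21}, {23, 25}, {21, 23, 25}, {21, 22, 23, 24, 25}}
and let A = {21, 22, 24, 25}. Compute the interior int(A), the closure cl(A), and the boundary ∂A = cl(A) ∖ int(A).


int(A) = {21}, cl(A) = {21, 22, 23, 24, 25}, ∂A = {22, 23, 24, 25}.

Closed sets in (X, τ) are complements of opens:
  closed(X, τ) = {∅, {22, 24}, {21, 22, 24}, {22, 23, 24, 25}, {21, 22, 23, 24, 25}}.
int(A) = ⋃ {U ∈ τ : U ⊆ A}. Opens contained in A: ∅, {21}.
Taking the union of these: int(A) = {21}.
cl(A) = ⋂ {C closed : A ⊆ C}. Closed sets containing A: {21, 22, 23, 24, 25}.
Intersecting these: cl(A) = {21, 22, 23, 24, 25}.
∂A = cl(A) ∖ int(A) = {21, 22, 23, 24, 25} ∖ {21} = {22, 23, 24, 25}.


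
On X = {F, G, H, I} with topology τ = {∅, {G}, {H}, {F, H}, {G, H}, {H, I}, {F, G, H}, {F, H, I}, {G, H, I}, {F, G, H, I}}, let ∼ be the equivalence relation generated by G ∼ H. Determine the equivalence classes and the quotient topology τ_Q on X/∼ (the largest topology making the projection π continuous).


X/∼ = {[F], [G=H], [I]}; |τ_Q| = 5.

Equivalence classes: [F], [G=H], [I].
Quotient map π: X → X/∼ sends F ↦ [F], G ↦ [G=H], H ↦ [G=H], I ↦ [I].
For each subset V ⊆ X/∼, compute π^{-1}(V) ⊆ X and check whether π^{-1}(V) ∈ τ. V is open in τ_Q iff π^{-1}(V) ∈ τ.
  V = {}: π^{-1}(V) = ∅ ∈ τ ✓.
  V = {[F]}: π^{-1}(V) = {F} ∉ τ ✗.
  V = {[G=H]}: π^{-1}(V) = {G, H} ∈ τ ✓.
  V = {[F], [G=H]}: π^{-1}(V) = {F, G, H} ∈ τ ✓.
  V = {[I]}: π^{-1}(V) = {I} ∉ τ ✗.
  V = {[F], [I]}: π^{-1}(V) = {F, I} ∉ τ ✗.
  V = {[G=H], [I]}: π^{-1}(V) = {G, H, I} ∈ τ ✓.
  V = {[F], [G=H], [I]}: π^{-1}(V) = {F, G, H, I} ∈ τ ✓.
Open sets in the quotient: τ_Q = {{}, {[G=H]}, {[F], [G=H]}, {[G=H], [I]}, {[F], [G=H], [I]}} (5 elements).


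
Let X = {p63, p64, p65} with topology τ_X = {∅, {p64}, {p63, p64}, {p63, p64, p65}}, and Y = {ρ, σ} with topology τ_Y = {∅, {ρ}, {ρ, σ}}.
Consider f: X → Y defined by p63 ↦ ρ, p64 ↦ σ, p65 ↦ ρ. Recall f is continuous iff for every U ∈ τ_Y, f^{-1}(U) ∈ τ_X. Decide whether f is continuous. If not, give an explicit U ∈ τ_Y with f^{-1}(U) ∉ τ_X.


f is NOT continuous.

Compute f^{-1}(U) for each U ∈ τ_Y:
  U = ∅: f^{-1}(U) = ∅ ∈ τ_X ✓.
  U = {ρ}: f^{-1}(U) = {p63, p65} ∉ τ_X ✗.
  U = {ρ, σ}: f^{-1}(U) = {p63, p64, p65} ∈ τ_X ✓.
Found U = {ρ} with f^{-1}(U) = {p63, p65} not in τ_X. Therefore f is NOT continuous.


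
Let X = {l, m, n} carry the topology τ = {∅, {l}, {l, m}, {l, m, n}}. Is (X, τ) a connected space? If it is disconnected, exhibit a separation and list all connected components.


(X, τ) is connected.

Find clopen sets (U ∈ τ with X ∖ U ∈ τ):
  U = ∅, X ∖ U = {l, m, n} — both open, so U is clopen.
  U = {l, m, n}, X ∖ U = ∅ — both open, so U is clopen.
Only trivial clopens (∅ and X) exist, so (X, τ) is connected.
Compute connected components by grouping points that agree on all clopens:
  component: {l, m, n}


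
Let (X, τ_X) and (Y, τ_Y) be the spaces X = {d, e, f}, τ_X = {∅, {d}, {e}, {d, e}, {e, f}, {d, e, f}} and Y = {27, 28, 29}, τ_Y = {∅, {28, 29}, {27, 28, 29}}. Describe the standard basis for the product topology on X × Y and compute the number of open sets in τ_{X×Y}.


Basis B = {∅ × ∅, {d} × {28, 29}, {e} × {28, 29}, {d} × {27, 28, 29}, {e} × {27, 28, 29}, {d, e} × {28, 29}, {e, f} × {28, 29}, {d, e} × {27, 28, 29}, {d, e, f} × {28, 29}, {e, f} × {27, 28, 29}, {d, e, f} × {27, 28, 29}}; |τ_{X×Y}| = 18.

Enumerate products U × V with U ∈ τ_X, V ∈ τ_Y (deduplicated):
  ∅ × ∅ = {} (∅)
  {d} × {28, 29} = {(d,28), (d,29)}
  {e} × {28, 29} = {(e,28), (e,29)}
  {d} × {27, 28, 29} = {(d,27), (d,28), (d,29)}
  {e} × {27, 28, 29} = {(e,27), (e,28), (e,29)}
  {d, e} × {28, 29} = {(d,28), (d,29), (e,28), (e,29)}
  {e, f} × {28, 29} = {(e,28), (e,29), (f,28), (f,29)}
  {d, e} × {27, 28, 29} = {(d,27), (d,28), (d,29), (e,27), (e,28), (e,29)}
  {d, e, f} × {28, 29} = {(d,28), (d,29), (e,28), (e,29), (f,28), (f,29)}
  {e, f} × {27, 28, 29} = {(e,27), (e,28), (e,29), (f,27), (f,28), (f,29)}
  {d, e, f} × {27, 28, 29} = {(d,27), (d,28), (d,29), (e,27), (e,28), (e,29), (f,27), (f,28), (f,29)}
These 11 distinct sets form the basis B.
Close under arbitrary unions to get τ_{X×Y}; counting gives |τ_{X×Y}| = 18.


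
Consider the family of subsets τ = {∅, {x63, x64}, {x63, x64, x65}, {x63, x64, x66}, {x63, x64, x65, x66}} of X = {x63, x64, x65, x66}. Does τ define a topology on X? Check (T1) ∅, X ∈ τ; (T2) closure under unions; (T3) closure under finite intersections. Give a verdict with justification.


τ IS a topology on X.

Axiom (T1): ∅ ∈ τ? Yes; X ∈ τ? Yes.
Axiom (T2/T3): check pairwise unions and intersections of members of τ.
All pairwise intersections and unions checked — each lies in τ. Therefore τ satisfies (T1), (T2), (T3): it IS a topology on X.


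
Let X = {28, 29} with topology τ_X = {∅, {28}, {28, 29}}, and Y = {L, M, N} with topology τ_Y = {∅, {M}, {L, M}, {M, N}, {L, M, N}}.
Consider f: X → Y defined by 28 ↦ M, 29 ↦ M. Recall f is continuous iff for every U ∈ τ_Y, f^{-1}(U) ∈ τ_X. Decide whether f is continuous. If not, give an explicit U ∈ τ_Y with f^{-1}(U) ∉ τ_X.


f IS continuous.

Compute f^{-1}(U) for each U ∈ τ_Y:
  U = ∅: f^{-1}(U) = ∅ ∈ τ_X ✓.
  U = {M}: f^{-1}(U) = {28, 29} ∈ τ_X ✓.
  U = {L, M}: f^{-1}(U) = {28, 29} ∈ τ_X ✓.
  U = {M, N}: f^{-1}(U) = {28, 29} ∈ τ_X ✓.
  U = {L, M, N}: f^{-1}(U) = {28, 29} ∈ τ_X ✓.
Every preimage lies in τ_X, so f IS continuous.


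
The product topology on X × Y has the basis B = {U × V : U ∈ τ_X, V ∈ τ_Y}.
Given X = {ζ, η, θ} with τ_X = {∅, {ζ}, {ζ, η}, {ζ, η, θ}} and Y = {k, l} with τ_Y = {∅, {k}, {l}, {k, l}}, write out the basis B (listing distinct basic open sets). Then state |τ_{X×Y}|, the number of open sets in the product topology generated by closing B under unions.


Basis B = {∅ × ∅, {ζ} × {k}, {ζ} × {l}, {ζ} × {k, l}, {ζ, η} × {k}, {ζ, η} × {l}, {ζ, η, θ} × {k}, {ζ, η, θ} × {l}, {ζ, η} × {k, l}, {ζ, η, θ} × {k, l}}; |τ_{X×Y}| = 16.

Enumerate products U × V with U ∈ τ_X, V ∈ τ_Y (deduplicated):
  ∅ × ∅ = {} (∅)
  {ζ} × {k} = {(ζ,k)}
  {ζ} × {l} = {(ζ,l)}
  {ζ} × {k, l} = {(ζ,k), (ζ,l)}
  {ζ, η} × {k} = {(ζ,k), (η,k)}
  {ζ, η} × {l} = {(ζ,l), (η,l)}
  {ζ, η, θ} × {k} = {(ζ,k), (η,k), (θ,k)}
  {ζ, η, θ} × {l} = {(ζ,l), (η,l), (θ,l)}
  {ζ, η} × {k, l} = {(ζ,k), (ζ,l), (η,k), (η,l)}
  {ζ, η, θ} × {k, l} = {(ζ,k), (ζ,l), (η,k), (η,l), (θ,k), (θ,l)}
These 10 distinct sets form the basis B.
Close under arbitrary unions to get τ_{X×Y}; counting gives |τ_{X×Y}| = 16.


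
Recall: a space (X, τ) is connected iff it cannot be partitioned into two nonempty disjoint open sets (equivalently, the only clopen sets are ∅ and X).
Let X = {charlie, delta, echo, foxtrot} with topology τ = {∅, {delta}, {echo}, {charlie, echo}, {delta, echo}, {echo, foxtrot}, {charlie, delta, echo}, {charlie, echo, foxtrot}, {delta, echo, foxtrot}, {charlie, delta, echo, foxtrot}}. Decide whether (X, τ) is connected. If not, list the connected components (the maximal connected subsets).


(X, τ) is disconnected; components = [{delta}, {charlie, echo, foxtrot}].

Find clopen sets (U ∈ τ with X ∖ U ∈ τ):
  U = ∅, X ∖ U = {charlie, delta, echo, foxtrot} — both open, so U is clopen.
  U = {delta}, X ∖ U = {charlie, echo, foxtrot} — both open, so U is clopen.
  U = {charlie, echo, foxtrot}, X ∖ U = {delta} — both open, so U is clopen.
  U = {charlie, delta, echo, foxtrot}, X ∖ U = ∅ — both open, so U is clopen.
Nontrivial clopen(s) exist: e.g. {charlie, echo, foxtrot}. So (X, τ) is disconnected.
Compute connected components by grouping points that agree on all clopens:
  component: {delta}
  component: {charlie, echo, foxtrot}


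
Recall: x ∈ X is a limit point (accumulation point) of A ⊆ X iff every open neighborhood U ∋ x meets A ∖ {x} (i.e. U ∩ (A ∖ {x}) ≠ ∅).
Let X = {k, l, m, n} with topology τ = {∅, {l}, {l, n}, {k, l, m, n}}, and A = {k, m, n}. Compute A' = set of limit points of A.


A' = {k, m}

For each x ∈ X, list the open sets U ∈ τ with x ∈ U, then check whether U ∩ (A ∖ {x}) ≠ ∅ for every such U.
  x = k: opens ∋ x are {k, l, m, n}; each meets A ∖ {k}, so x IS a limit point.
  x = l: open {l} ∋ x has {l} ∩ (A ∖ {l}) = ∅, so x is NOT a limit point.
  x = m: opens ∋ x are {k, l, m, n}; each meets A ∖ {m}, so x IS a limit point.
  x = n: open {l, n} ∋ x has {l, n} ∩ (A ∖ {n}) = ∅, so x is NOT a limit point.
Collecting: A' = {k, m}.


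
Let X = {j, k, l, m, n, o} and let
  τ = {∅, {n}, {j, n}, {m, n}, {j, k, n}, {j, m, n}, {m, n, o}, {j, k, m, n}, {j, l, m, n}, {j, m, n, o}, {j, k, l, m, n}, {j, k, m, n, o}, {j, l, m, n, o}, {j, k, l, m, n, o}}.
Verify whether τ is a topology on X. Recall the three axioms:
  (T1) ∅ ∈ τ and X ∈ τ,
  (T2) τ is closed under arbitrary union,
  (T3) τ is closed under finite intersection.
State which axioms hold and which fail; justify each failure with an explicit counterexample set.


τ IS a topology on X.

Axiom (T1): ∅ ∈ τ? Yes; X ∈ τ? Yes.
Axiom (T2/T3): check pairwise unions and intersections of members of τ.
All pairwise intersections and unions checked — each lies in τ. Therefore τ satisfies (T1), (T2), (T3): it IS a topology on X.


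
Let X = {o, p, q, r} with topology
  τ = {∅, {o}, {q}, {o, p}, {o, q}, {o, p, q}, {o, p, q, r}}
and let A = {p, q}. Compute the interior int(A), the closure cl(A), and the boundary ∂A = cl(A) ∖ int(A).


int(A) = {q}, cl(A) = {p, q, r}, ∂A = {p, r}.

Closed sets in (X, τ) are complements of opens:
  closed(X, τ) = {∅, {r}, {p, r}, {q, r}, {o, p, r}, {p, q, r}, {o, p, q, r}}.
int(A) = ⋃ {U ∈ τ : U ⊆ A}. Opens contained in A: ∅, {q}.
Taking the union of these: int(A) = {q}.
cl(A) = ⋂ {C closed : A ⊆ C}. Closed sets containing A: {p, q, r}, {o, p, q, r}.
Intersecting these: cl(A) = {p, q, r}.
∂A = cl(A) ∖ int(A) = {p, q, r} ∖ {q} = {p, r}.


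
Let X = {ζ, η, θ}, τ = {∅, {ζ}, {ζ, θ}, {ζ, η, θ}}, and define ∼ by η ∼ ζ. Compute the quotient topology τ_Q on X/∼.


X/∼ = {[ζ=η], [θ]}; |τ_Q| = 2.

Equivalence classes: [ζ=η], [θ].
Quotient map π: X → X/∼ sends ζ ↦ [ζ=η], η ↦ [ζ=η], θ ↦ [θ].
For each subset V ⊆ X/∼, compute π^{-1}(V) ⊆ X and check whether π^{-1}(V) ∈ τ. V is open in τ_Q iff π^{-1}(V) ∈ τ.
  V = {}: π^{-1}(V) = ∅ ∈ τ ✓.
  V = {[ζ=η]}: π^{-1}(V) = {ζ, η} ∉ τ ✗.
  V = {[θ]}: π^{-1}(V) = {θ} ∉ τ ✗.
  V = {[ζ=η], [θ]}: π^{-1}(V) = {ζ, η, θ} ∈ τ ✓.
Open sets in the quotient: τ_Q = {{}, {[ζ=η], [θ]}} (2 elements).


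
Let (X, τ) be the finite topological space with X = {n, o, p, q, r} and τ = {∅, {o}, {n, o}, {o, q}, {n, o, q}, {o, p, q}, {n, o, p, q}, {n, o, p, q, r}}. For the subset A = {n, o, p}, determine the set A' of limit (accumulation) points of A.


A' = {n, p, q, r}

For each x ∈ X, list the open sets U ∈ τ with x ∈ U, then check whether U ∩ (A ∖ {x}) ≠ ∅ for every such U.
  x = n: opens ∋ x are {n, o}, {n, o, q}, {n, o, p, q}, {n, o, p, q, r}; each meets A ∖ {n}, so x IS a limit point.
  x = o: open {o} ∋ x has {o} ∩ (A ∖ {o}) = ∅, so x is NOT a limit point.
  x = p: opens ∋ x are {o, p, q}, {n, o, p, q}, {n, o, p, q, r}; each meets A ∖ {p}, so x IS a limit point.
  x = q: opens ∋ x are {o, q}, {n, o, q}, {o, p, q}, {n, o, p, q}, {n, o, p, q, r}; each meets A ∖ {q}, so x IS a limit point.
  x = r: opens ∋ x are {n, o, p, q, r}; each meets A ∖ {r}, so x IS a limit point.
Collecting: A' = {n, p, q, r}.


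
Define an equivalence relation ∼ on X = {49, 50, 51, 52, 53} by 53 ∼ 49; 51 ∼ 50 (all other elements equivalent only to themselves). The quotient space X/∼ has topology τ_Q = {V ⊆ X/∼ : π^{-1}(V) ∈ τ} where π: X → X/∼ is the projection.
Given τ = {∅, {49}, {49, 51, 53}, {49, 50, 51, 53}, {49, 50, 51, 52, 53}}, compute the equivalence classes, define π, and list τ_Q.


X/∼ = {[49=53], [50=51], [52]}; |τ_Q| = 3.

Equivalence classes: [49=53], [50=51], [52].
Quotient map π: X → X/∼ sends 49 ↦ [49=53], 50 ↦ [50=51], 51 ↦ [50=51], 52 ↦ [52], 53 ↦ [49=53].
For each subset V ⊆ X/∼, compute π^{-1}(V) ⊆ X and check whether π^{-1}(V) ∈ τ. V is open in τ_Q iff π^{-1}(V) ∈ τ.
  V = {}: π^{-1}(V) = ∅ ∈ τ ✓.
  V = {[49=53]}: π^{-1}(V) = {49, 53} ∉ τ ✗.
  V = {[50=51]}: π^{-1}(V) = {50, 51} ∉ τ ✗.
  V = {[49=53], [50=51]}: π^{-1}(V) = {49, 50, 51, 53} ∈ τ ✓.
  V = {[52]}: π^{-1}(V) = {52} ∉ τ ✗.
  V = {[49=53], [52]}: π^{-1}(V) = {49, 52, 53} ∉ τ ✗.
  V = {[50=51], [52]}: π^{-1}(V) = {50, 51, 52} ∉ τ ✗.
  V = {[49=53], [50=51], [52]}: π^{-1}(V) = {49, 50, 51, 52, 53} ∈ τ ✓.
Open sets in the quotient: τ_Q = {{}, {[49=53], [50=51]}, {[49=53], [50=51], [52]}} (3 elements).


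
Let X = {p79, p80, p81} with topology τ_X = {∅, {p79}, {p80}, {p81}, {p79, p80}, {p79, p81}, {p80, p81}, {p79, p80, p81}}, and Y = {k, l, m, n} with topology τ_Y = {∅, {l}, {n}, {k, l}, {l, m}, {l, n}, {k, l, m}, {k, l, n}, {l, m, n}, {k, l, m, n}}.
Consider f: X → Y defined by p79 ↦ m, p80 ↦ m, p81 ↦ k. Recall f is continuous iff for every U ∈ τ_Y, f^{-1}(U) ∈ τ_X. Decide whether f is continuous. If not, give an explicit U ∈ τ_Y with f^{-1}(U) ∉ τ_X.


f IS continuous.

Compute f^{-1}(U) for each U ∈ τ_Y:
  U = ∅: f^{-1}(U) = ∅ ∈ τ_X ✓.
  U = {l}: f^{-1}(U) = ∅ ∈ τ_X ✓.
  U = {n}: f^{-1}(U) = ∅ ∈ τ_X ✓.
  U = {k, l}: f^{-1}(U) = {p81} ∈ τ_X ✓.
  U = {l, m}: f^{-1}(U) = {p79, p80} ∈ τ_X ✓.
  U = {l, n}: f^{-1}(U) = ∅ ∈ τ_X ✓.
  U = {k, l, m}: f^{-1}(U) = {p79, p80, p81} ∈ τ_X ✓.
  U = {k, l, n}: f^{-1}(U) = {p81} ∈ τ_X ✓.
  U = {l, m, n}: f^{-1}(U) = {p79, p80} ∈ τ_X ✓.
  U = {k, l, m, n}: f^{-1}(U) = {p79, p80, p81} ∈ τ_X ✓.
Every preimage lies in τ_X, so f IS continuous.


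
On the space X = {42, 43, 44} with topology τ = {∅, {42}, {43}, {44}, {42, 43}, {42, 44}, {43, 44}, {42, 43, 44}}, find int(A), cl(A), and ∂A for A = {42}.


int(A) = {42}, cl(A) = {42}, ∂A = ∅.

Closed sets in (X, τ) are complements of opens:
  closed(X, τ) = {∅, {42}, {43}, {44}, {42, 43}, {42, 44}, {43, 44}, {42, 43, 44}}.
int(A) = ⋃ {U ∈ τ : U ⊆ A}. Opens contained in A: ∅, {42}.
Taking the union of these: int(A) = {42}.
cl(A) = ⋂ {C closed : A ⊆ C}. Closed sets containing A: {42}, {42, 43}, {42, 44}, {42, 43, 44}.
Intersecting these: cl(A) = {42}.
∂A = cl(A) ∖ int(A) = {42} ∖ {42} = ∅.


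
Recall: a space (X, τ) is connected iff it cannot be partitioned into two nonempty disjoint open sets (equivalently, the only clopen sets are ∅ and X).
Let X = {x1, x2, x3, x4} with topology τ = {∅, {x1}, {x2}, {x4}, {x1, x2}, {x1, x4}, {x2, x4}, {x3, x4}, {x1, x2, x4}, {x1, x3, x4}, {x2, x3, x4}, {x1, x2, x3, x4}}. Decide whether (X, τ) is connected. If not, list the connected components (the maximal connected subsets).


(X, τ) is disconnected; components = [{x1}, {x2}, {x3, x4}].

Find clopen sets (U ∈ τ with X ∖ U ∈ τ):
  U = ∅, X ∖ U = {x1, x2, x3, x4} — both open, so U is clopen.
  U = {x1}, X ∖ U = {x2, x3, x4} — both open, so U is clopen.
  U = {x2}, X ∖ U = {x1, x3, x4} — both open, so U is clopen.
  U = {x1, x2}, X ∖ U = {x3, x4} — both open, so U is clopen.
  U = {x3, x4}, X ∖ U = {x1, x2} — both open, so U is clopen.
  U = {x1, x3, x4}, X ∖ U = {x2} — both open, so U is clopen.
  U = {x2, x3, x4}, X ∖ U = {x1} — both open, so U is clopen.
  U = {x1, x2, x3, x4}, X ∖ U = ∅ — both open, so U is clopen.
Nontrivial clopen(s) exist: e.g. {x2}. So (X, τ) is disconnected.
Compute connected components by grouping points that agree on all clopens:
  component: {x1}
  component: {x2}
  component: {x3, x4}


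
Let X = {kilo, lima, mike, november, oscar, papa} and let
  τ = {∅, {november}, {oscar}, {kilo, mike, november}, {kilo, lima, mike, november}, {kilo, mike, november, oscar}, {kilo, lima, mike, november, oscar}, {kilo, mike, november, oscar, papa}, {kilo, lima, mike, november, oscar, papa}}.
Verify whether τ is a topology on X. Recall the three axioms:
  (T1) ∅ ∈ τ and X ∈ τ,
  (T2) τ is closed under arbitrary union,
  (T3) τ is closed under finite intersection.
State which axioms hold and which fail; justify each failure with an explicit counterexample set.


τ is NOT a topology on X.

Axiom (T1): ∅ ∈ τ? Yes; X ∈ τ? Yes.
Axiom (T2/T3): check pairwise unions and intersections of members of τ.
Counterexample for (T2): {november} ∪ {oscar} = {november, oscar} ∉ τ. Therefore τ is NOT a topology.


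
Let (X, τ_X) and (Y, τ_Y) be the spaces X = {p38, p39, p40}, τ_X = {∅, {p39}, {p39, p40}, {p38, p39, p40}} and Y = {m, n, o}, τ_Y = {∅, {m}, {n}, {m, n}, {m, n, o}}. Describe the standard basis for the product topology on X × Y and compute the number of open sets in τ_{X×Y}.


Basis B = {∅ × ∅, {p39} × {m}, {p39} × {n}, {p39} × {m, n}, {p39, p40} × {m}, {p39, p40} × {n}, {p38, p39, p40} × {m}, {p38, p39, p40} × {n}, {p39} × {m, n, o}, {p39, p40} × {m, n}, {p38, p39, p40} × {m, n}, {p39, p40} × {m, n, o}, {p38, p39, p40} × {m, n, o}}; |τ_{X×Y}| = 30.

Enumerate products U × V with U ∈ τ_X, V ∈ τ_Y (deduplicated):
  ∅ × ∅ = {} (∅)
  {p39} × {m} = {(p39,m)}
  {p39} × {n} = {(p39,n)}
  {p39} × {m, n} = {(p39,m), (p39,n)}
  {p39, p40} × {m} = {(p39,m), (p40,m)}
  {p39, p40} × {n} = {(p39,n), (p40,n)}
  {p38, p39, p40} × {m} = {(p38,m), (p39,m), (p40,m)}
  {p38, p39, p40} × {n} = {(p38,n), (p39,n), (p40,n)}
  {p39} × {m, n, o} = {(p39,m), (p39,n), (p39,o)}
  {p39, p40} × {m, n} = {(p39,m), (p39,n), (p40,m), (p40,n)}
  {p38, p39, p40} × {m, n} = {(p38,m), (p38,n), (p39,m), (p39,n), (p40,m), (p40,n)}
  {p39, p40} × {m, n, o} = {(p39,m), (p39,n), (p39,o), (p40,m), (p40,n), (p40,o)}
  {p38, p39, p40} × {m, n, o} = {(p38,m), (p38,n), (p38,o), (p39,m), (p39,n), (p39,o), (p40,m), (p40,n), (p40,o)}
These 13 distinct sets form the basis B.
Close under arbitrary unions to get τ_{X×Y}; counting gives |τ_{X×Y}| = 30.


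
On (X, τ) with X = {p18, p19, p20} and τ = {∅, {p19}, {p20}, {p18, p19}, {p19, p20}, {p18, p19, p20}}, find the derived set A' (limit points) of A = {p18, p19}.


A' = {p18}

For each x ∈ X, list the open sets U ∈ τ with x ∈ U, then check whether U ∩ (A ∖ {x}) ≠ ∅ for every such U.
  x = p18: opens ∋ x are {p18, p19}, {p18, p19, p20}; each meets A ∖ {p18}, so x IS a limit point.
  x = p19: open {p19} ∋ x has {p19} ∩ (A ∖ {p19}) = ∅, so x is NOT a limit point.
  x = p20: open {p20} ∋ x has {p20} ∩ (A ∖ {p20}) = ∅, so x is NOT a limit point.
Collecting: A' = {p18}.


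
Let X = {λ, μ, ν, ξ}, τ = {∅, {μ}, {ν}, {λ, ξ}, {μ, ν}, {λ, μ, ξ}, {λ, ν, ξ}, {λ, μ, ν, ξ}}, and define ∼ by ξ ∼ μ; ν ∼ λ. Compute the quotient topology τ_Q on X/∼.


X/∼ = {[λ=ν], [μ=ξ]}; |τ_Q| = 2.

Equivalence classes: [λ=ν], [μ=ξ].
Quotient map π: X → X/∼ sends λ ↦ [λ=ν], μ ↦ [μ=ξ], ν ↦ [λ=ν], ξ ↦ [μ=ξ].
For each subset V ⊆ X/∼, compute π^{-1}(V) ⊆ X and check whether π^{-1}(V) ∈ τ. V is open in τ_Q iff π^{-1}(V) ∈ τ.
  V = {}: π^{-1}(V) = ∅ ∈ τ ✓.
  V = {[λ=ν]}: π^{-1}(V) = {λ, ν} ∉ τ ✗.
  V = {[μ=ξ]}: π^{-1}(V) = {μ, ξ} ∉ τ ✗.
  V = {[λ=ν], [μ=ξ]}: π^{-1}(V) = {λ, μ, ν, ξ} ∈ τ ✓.
Open sets in the quotient: τ_Q = {{}, {[λ=ν], [μ=ξ]}} (2 elements).


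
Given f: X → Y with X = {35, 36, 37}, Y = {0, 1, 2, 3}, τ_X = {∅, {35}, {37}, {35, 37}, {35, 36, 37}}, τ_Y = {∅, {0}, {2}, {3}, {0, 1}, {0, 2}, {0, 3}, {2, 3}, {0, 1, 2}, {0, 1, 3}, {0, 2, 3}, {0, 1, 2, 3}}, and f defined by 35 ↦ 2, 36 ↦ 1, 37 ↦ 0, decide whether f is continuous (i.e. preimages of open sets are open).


f is NOT continuous.

Compute f^{-1}(U) for each U ∈ τ_Y:
  U = ∅: f^{-1}(U) = ∅ ∈ τ_X ✓.
  U = {0}: f^{-1}(U) = {37} ∈ τ_X ✓.
  U = {2}: f^{-1}(U) = {35} ∈ τ_X ✓.
  U = {3}: f^{-1}(U) = ∅ ∈ τ_X ✓.
  U = {0, 1}: f^{-1}(U) = {36, 37} ∉ τ_X ✗.
  U = {0, 2}: f^{-1}(U) = {35, 37} ∈ τ_X ✓.
  U = {0, 3}: f^{-1}(U) = {37} ∈ τ_X ✓.
  U = {2, 3}: f^{-1}(U) = {35} ∈ τ_X ✓.
  U = {0, 1, 2}: f^{-1}(U) = {35, 36, 37} ∈ τ_X ✓.
  U = {0, 1, 3}: f^{-1}(U) = {36, 37} ∉ τ_X ✗.
  U = {0, 2, 3}: f^{-1}(U) = {35, 37} ∈ τ_X ✓.
  U = {0, 1, 2, 3}: f^{-1}(U) = {35, 36, 37} ∈ τ_X ✓.
Found U = {0, 1} with f^{-1}(U) = {36, 37} not in τ_X. Therefore f is NOT continuous.


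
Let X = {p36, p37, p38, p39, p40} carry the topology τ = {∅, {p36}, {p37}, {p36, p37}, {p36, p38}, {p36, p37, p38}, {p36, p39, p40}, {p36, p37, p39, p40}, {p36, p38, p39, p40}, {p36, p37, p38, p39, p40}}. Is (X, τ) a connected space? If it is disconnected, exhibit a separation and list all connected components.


(X, τ) is disconnected; components = [{p37}, {p36, p38, p39, p40}].

Find clopen sets (U ∈ τ with X ∖ U ∈ τ):
  U = ∅, X ∖ U = {p36, p37, p38, p39, p40} — both open, so U is clopen.
  U = {p37}, X ∖ U = {p36, p38, p39, p40} — both open, so U is clopen.
  U = {p36, p38, p39, p40}, X ∖ U = {p37} — both open, so U is clopen.
  U = {p36, p37, p38, p39, p40}, X ∖ U = ∅ — both open, so U is clopen.
Nontrivial clopen(s) exist: e.g. {p36, p38, p39, p40}. So (X, τ) is disconnected.
Compute connected components by grouping points that agree on all clopens:
  component: {p37}
  component: {p36, p38, p39, p40}


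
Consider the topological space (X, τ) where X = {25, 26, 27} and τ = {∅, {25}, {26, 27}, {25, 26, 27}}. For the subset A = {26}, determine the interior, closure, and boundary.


int(A) = ∅, cl(A) = {26, 27}, ∂A = {26, 27}.

Closed sets in (X, τ) are complements of opens:
  closed(X, τ) = {∅, {25}, {26, 27}, {25, 26, 27}}.
int(A) = ⋃ {U ∈ τ : U ⊆ A}. Opens contained in A: ∅.
Taking the union of these: int(A) = ∅.
cl(A) = ⋂ {C closed : A ⊆ C}. Closed sets containing A: {26, 27}, {25, 26, 27}.
Intersecting these: cl(A) = {26, 27}.
∂A = cl(A) ∖ int(A) = {26, 27} ∖ ∅ = {26, 27}.


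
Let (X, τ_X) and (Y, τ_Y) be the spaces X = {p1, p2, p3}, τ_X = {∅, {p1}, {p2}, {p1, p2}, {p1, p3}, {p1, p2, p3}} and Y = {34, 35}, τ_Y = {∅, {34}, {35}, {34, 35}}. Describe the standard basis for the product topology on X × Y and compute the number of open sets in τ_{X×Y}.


Basis B = {∅ × ∅, {p1} × {34}, {p1} × {35}, {p2} × {34}, {p2} × {35}, {p1} × {34, 35}, {p1, p2} × {34}, {p1, p3} × {34}, {p1, p2} × {35}, {p1, p3} × {35}, {p2} × {34, 35}, {p1, p2, p3} × {34}, {p1, p2, p3} × {35}, {p1, p2} × {34, 35}, {p1, p3} × {34, 35}, {p1, p2, p3} × {34, 35}}; |τ_{X×Y}| = 36.

Enumerate products U × V with U ∈ τ_X, V ∈ τ_Y (deduplicated):
  ∅ × ∅ = {} (∅)
  {p1} × {34} = {(p1,34)}
  {p1} × {35} = {(p1,35)}
  {p2} × {34} = {(p2,34)}
  {p2} × {35} = {(p2,35)}
  {p1} × {34, 35} = {(p1,34), (p1,35)}
  {p1, p2} × {34} = {(p1,34), (p2,34)}
  {p1, p3} × {34} = {(p1,34), (p3,34)}
  {p1, p2} × {35} = {(p1,35), (p2,35)}
  {p1, p3} × {35} = {(p1,35), (p3,35)}
  {p2} × {34, 35} = {(p2,34), (p2,35)}
  {p1, p2, p3} × {34} = {(p1,34), (p2,34), (p3,34)}
  {p1, p2, p3} × {35} = {(p1,35), (p2,35), (p3,35)}
  {p1, p2} × {34, 35} = {(p1,34), (p1,35), (p2,34), (p2,35)}
  {p1, p3} × {34, 35} = {(p1,34), (p1,35), (p3,34), (p3,35)}
  {p1, p2, p3} × {34, 35} = {(p1,34), (p1,35), (p2,34), (p2,35), (p3,34), (p3,35)}
These 16 distinct sets form the basis B.
Close under arbitrary unions to get τ_{X×Y}; counting gives |τ_{X×Y}| = 36.


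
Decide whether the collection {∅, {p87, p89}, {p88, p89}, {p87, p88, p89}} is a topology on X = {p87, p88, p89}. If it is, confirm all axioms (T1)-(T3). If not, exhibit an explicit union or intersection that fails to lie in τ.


τ is NOT a topology on X.

Axiom (T1): ∅ ∈ τ? Yes; X ∈ τ? Yes.
Axiom (T2/T3): check pairwise unions and intersections of members of τ.
Counterexample for (T3): {p87, p89} ∩ {p88, p89} = {p89} ∉ τ. Therefore τ is NOT a topology.


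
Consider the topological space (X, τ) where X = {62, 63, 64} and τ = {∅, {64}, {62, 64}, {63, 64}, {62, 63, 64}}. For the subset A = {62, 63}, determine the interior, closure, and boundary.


int(A) = ∅, cl(A) = {62, 63}, ∂A = {62, 63}.

Closed sets in (X, τ) are complements of opens:
  closed(X, τ) = {∅, {62}, {63}, {62, 63}, {62, 63, 64}}.
int(A) = ⋃ {U ∈ τ : U ⊆ A}. Opens contained in A: ∅.
Taking the union of these: int(A) = ∅.
cl(A) = ⋂ {C closed : A ⊆ C}. Closed sets containing A: {62, 63}, {62, 63, 64}.
Intersecting these: cl(A) = {62, 63}.
∂A = cl(A) ∖ int(A) = {62, 63} ∖ ∅ = {62, 63}.


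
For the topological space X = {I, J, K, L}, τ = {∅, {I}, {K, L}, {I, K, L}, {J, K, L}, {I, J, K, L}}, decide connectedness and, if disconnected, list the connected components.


(X, τ) is disconnected; components = [{I}, {J, K, L}].

Find clopen sets (U ∈ τ with X ∖ U ∈ τ):
  U = ∅, X ∖ U = {I, J, K, L} — both open, so U is clopen.
  U = {I}, X ∖ U = {J, K, L} — both open, so U is clopen.
  U = {J, K, L}, X ∖ U = {I} — both open, so U is clopen.
  U = {I, J, K, L}, X ∖ U = ∅ — both open, so U is clopen.
Nontrivial clopen(s) exist: e.g. {J, K, L}. So (X, τ) is disconnected.
Compute connected components by grouping points that agree on all clopens:
  component: {I}
  component: {J, K, L}


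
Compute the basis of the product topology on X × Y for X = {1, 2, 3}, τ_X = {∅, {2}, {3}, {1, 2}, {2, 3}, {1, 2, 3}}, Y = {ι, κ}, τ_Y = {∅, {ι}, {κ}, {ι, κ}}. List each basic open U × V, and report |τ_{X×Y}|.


Basis B = {∅ × ∅, {2} × {ι}, {2} × {κ}, {3} × {ι}, {3} × {κ}, {1, 2} × {ι}, {1, 2} × {κ}, {2} × {ι, κ}, {2, 3} × {ι}, {2, 3} × {κ}, {3} × {ι, κ}, {1, 2, 3} × {ι}, {1, 2, 3} × {κ}, {1, 2} × {ι, κ}, {2, 3} × {ι, κ}, {1, 2, 3} × {ι, κ}}; |τ_{X×Y}| = 36.

Enumerate products U × V with U ∈ τ_X, V ∈ τ_Y (deduplicated):
  ∅ × ∅ = {} (∅)
  {2} × {ι} = {(2,ι)}
  {2} × {κ} = {(2,κ)}
  {3} × {ι} = {(3,ι)}
  {3} × {κ} = {(3,κ)}
  {1, 2} × {ι} = {(1,ι), (2,ι)}
  {1, 2} × {κ} = {(1,κ), (2,κ)}
  {2} × {ι, κ} = {(2,ι), (2,κ)}
  {2, 3} × {ι} = {(2,ι), (3,ι)}
  {2, 3} × {κ} = {(2,κ), (3,κ)}
  {3} × {ι, κ} = {(3,ι), (3,κ)}
  {1, 2, 3} × {ι} = {(1,ι), (2,ι), (3,ι)}
  {1, 2, 3} × {κ} = {(1,κ), (2,κ), (3,κ)}
  {1, 2} × {ι, κ} = {(1,ι), (1,κ), (2,ι), (2,κ)}
  {2, 3} × {ι, κ} = {(2,ι), (2,κ), (3,ι), (3,κ)}
  {1, 2, 3} × {ι, κ} = {(1,ι), (1,κ), (2,ι), (2,κ), (3,ι), (3,κ)}
These 16 distinct sets form the basis B.
Close under arbitrary unions to get τ_{X×Y}; counting gives |τ_{X×Y}| = 36.


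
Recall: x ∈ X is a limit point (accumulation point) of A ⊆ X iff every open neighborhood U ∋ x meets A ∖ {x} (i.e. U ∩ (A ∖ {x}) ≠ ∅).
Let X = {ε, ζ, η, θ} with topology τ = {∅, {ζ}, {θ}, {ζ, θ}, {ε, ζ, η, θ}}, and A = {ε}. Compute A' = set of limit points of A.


A' = {η}

For each x ∈ X, list the open sets U ∈ τ with x ∈ U, then check whether U ∩ (A ∖ {x}) ≠ ∅ for every such U.
  x = ε: open {ε, ζ, η, θ} ∋ x has {ε, ζ, η, θ} ∩ (A ∖ {ε}) = ∅, so x is NOT a limit point.
  x = ζ: open {ζ} ∋ x has {ζ} ∩ (A ∖ {ζ}) = ∅, so x is NOT a limit point.
  x = η: opens ∋ x are {ε, ζ, η, θ}; each meets A ∖ {η}, so x IS a limit point.
  x = θ: open {θ} ∋ x has {θ} ∩ (A ∖ {θ}) = ∅, so x is NOT a limit point.
Collecting: A' = {η}.


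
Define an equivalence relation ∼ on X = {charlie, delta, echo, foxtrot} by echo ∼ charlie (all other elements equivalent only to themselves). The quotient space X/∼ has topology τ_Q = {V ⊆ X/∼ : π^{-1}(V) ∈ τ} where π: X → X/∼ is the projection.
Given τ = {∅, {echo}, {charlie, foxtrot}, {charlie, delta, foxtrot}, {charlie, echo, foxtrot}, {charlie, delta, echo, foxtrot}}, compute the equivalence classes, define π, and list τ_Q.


X/∼ = {[charlie=echo], [delta], [foxtrot]}; |τ_Q| = 3.

Equivalence classes: [charlie=echo], [delta], [foxtrot].
Quotient map π: X → X/∼ sends charlie ↦ [charlie=echo], delta ↦ [delta], echo ↦ [charlie=echo], foxtrot ↦ [foxtrot].
For each subset V ⊆ X/∼, compute π^{-1}(V) ⊆ X and check whether π^{-1}(V) ∈ τ. V is open in τ_Q iff π^{-1}(V) ∈ τ.
  V = {}: π^{-1}(V) = ∅ ∈ τ ✓.
  V = {[charlie=echo]}: π^{-1}(V) = {charlie, echo} ∉ τ ✗.
  V = {[delta]}: π^{-1}(V) = {delta} ∉ τ ✗.
  V = {[charlie=echo], [delta]}: π^{-1}(V) = {charlie, delta, echo} ∉ τ ✗.
  V = {[foxtrot]}: π^{-1}(V) = {foxtrot} ∉ τ ✗.
  V = {[charlie=echo], [foxtrot]}: π^{-1}(V) = {charlie, echo, foxtrot} ∈ τ ✓.
  V = {[delta], [foxtrot]}: π^{-1}(V) = {delta, foxtrot} ∉ τ ✗.
  V = {[charlie=echo], [delta], [foxtrot]}: π^{-1}(V) = {charlie, delta, echo, foxtrot} ∈ τ ✓.
Open sets in the quotient: τ_Q = {{}, {[charlie=echo], [foxtrot]}, {[charlie=echo], [delta], [foxtrot]}} (3 elements).


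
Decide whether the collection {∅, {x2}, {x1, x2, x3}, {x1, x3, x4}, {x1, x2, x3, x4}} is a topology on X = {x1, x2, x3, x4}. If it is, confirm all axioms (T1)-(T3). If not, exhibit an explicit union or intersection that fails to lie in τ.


τ is NOT a topology on X.

Axiom (T1): ∅ ∈ τ? Yes; X ∈ τ? Yes.
Axiom (T2/T3): check pairwise unions and intersections of members of τ.
Counterexample for (T3): {x1, x2, x3} ∩ {x1, x3, x4} = {x1, x3} ∉ τ. Therefore τ is NOT a topology.


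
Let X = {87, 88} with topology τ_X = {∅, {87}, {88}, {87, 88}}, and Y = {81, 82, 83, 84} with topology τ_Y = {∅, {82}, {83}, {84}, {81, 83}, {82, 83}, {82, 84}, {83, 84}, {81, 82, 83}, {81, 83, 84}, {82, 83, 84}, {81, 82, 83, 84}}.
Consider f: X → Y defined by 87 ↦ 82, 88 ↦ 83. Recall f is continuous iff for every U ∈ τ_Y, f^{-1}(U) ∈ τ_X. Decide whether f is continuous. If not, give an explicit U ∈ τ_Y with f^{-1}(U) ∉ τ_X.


f IS continuous.

Compute f^{-1}(U) for each U ∈ τ_Y:
  U = ∅: f^{-1}(U) = ∅ ∈ τ_X ✓.
  U = {82}: f^{-1}(U) = {87} ∈ τ_X ✓.
  U = {83}: f^{-1}(U) = {88} ∈ τ_X ✓.
  U = {84}: f^{-1}(U) = ∅ ∈ τ_X ✓.
  U = {81, 83}: f^{-1}(U) = {88} ∈ τ_X ✓.
  U = {82, 83}: f^{-1}(U) = {87, 88} ∈ τ_X ✓.
  U = {82, 84}: f^{-1}(U) = {87} ∈ τ_X ✓.
  U = {83, 84}: f^{-1}(U) = {88} ∈ τ_X ✓.
  U = {81, 82, 83}: f^{-1}(U) = {87, 88} ∈ τ_X ✓.
  U = {81, 83, 84}: f^{-1}(U) = {88} ∈ τ_X ✓.
  U = {82, 83, 84}: f^{-1}(U) = {87, 88} ∈ τ_X ✓.
  U = {81, 82, 83, 84}: f^{-1}(U) = {87, 88} ∈ τ_X ✓.
Every preimage lies in τ_X, so f IS continuous.


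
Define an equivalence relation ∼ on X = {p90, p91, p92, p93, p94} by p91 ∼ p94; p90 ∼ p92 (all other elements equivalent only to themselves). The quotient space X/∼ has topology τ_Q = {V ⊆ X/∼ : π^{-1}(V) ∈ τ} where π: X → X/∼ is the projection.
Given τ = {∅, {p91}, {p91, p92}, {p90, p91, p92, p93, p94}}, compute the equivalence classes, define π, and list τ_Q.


X/∼ = {[p90=p92], [p91=p94], [p93]}; |τ_Q| = 2.

Equivalence classes: [p90=p92], [p91=p94], [p93].
Quotient map π: X → X/∼ sends p90 ↦ [p90=p92], p91 ↦ [p91=p94], p92 ↦ [p90=p92], p93 ↦ [p93], p94 ↦ [p91=p94].
For each subset V ⊆ X/∼, compute π^{-1}(V) ⊆ X and check whether π^{-1}(V) ∈ τ. V is open in τ_Q iff π^{-1}(V) ∈ τ.
  V = {}: π^{-1}(V) = ∅ ∈ τ ✓.
  V = {[p90=p92]}: π^{-1}(V) = {p90, p92} ∉ τ ✗.
  V = {[p91=p94]}: π^{-1}(V) = {p91, p94} ∉ τ ✗.
  V = {[p90=p92], [p91=p94]}: π^{-1}(V) = {p90, p91, p92, p94} ∉ τ ✗.
  V = {[p93]}: π^{-1}(V) = {p93} ∉ τ ✗.
  V = {[p90=p92], [p93]}: π^{-1}(V) = {p90, p92, p93} ∉ τ ✗.
  V = {[p91=p94], [p93]}: π^{-1}(V) = {p91, p93, p94} ∉ τ ✗.
  V = {[p90=p92], [p91=p94], [p93]}: π^{-1}(V) = {p90, p91, p92, p93, p94} ∈ τ ✓.
Open sets in the quotient: τ_Q = {{}, {[p90=p92], [p91=p94], [p93]}} (2 elements).


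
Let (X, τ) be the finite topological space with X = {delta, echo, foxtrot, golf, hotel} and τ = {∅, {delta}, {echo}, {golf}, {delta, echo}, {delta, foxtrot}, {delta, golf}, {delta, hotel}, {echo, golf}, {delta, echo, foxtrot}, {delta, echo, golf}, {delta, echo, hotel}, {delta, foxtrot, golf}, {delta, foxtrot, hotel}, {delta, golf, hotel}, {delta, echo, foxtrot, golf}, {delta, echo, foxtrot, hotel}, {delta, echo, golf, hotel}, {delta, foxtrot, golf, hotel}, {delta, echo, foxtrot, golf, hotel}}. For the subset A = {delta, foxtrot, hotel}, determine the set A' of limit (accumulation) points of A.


A' = {foxtrot, hotel}

For each x ∈ X, list the open sets U ∈ τ with x ∈ U, then check whether U ∩ (A ∖ {x}) ≠ ∅ for every such U.
  x = delta: open {delta} ∋ x has {delta} ∩ (A ∖ {delta}) = ∅, so x is NOT a limit point.
  x = echo: open {echo} ∋ x has {echo} ∩ (A ∖ {echo}) = ∅, so x is NOT a limit point.
  x = foxtrot: opens ∋ x are {delta, foxtrot}, {delta, echo, foxtrot}, {delta, foxtrot, golf}, {delta, foxtrot, hotel}, {delta, echo, foxtrot, golf}, {delta, echo, foxtrot, hotel}, {delta, foxtrot, golf, hotel}, {delta, echo, foxtrot, golf, hotel}; each meets A ∖ {foxtrot}, so x IS a limit point.
  x = golf: open {golf} ∋ x has {golf} ∩ (A ∖ {golf}) = ∅, so x is NOT a limit point.
  x = hotel: opens ∋ x are {delta, hotel}, {delta, echo, hotel}, {delta, foxtrot, hotel}, {delta, golf, hotel}, {delta, echo, foxtrot, hotel}, {delta, echo, golf, hotel}, {delta, foxtrot, golf, hotel}, {delta, echo, foxtrot, golf, hotel}; each meets A ∖ {hotel}, so x IS a limit point.
Collecting: A' = {foxtrot, hotel}.


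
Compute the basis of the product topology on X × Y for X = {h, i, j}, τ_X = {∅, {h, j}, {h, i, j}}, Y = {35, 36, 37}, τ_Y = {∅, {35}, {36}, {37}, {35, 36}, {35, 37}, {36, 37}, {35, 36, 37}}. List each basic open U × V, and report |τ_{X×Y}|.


Basis B = {∅ × ∅, {h, j} × {35}, {h, j} × {36}, {h, j} × {37}, {h, i, j} × {35}, {h, i, j} × {36}, {h, i, j} × {37}, {h, j} × {35, 36}, {h, j} × {35, 37}, {h, j} × {36, 37}, {h, j} × {35, 36, 37}, {h, i, j} × {35, 36}, {h, i, j} × {35, 37}, {h, i, j} × {36, 37}, {h, i, j} × {35, 36, 37}}; |τ_{X×Y}| = 27.

Enumerate products U × V with U ∈ τ_X, V ∈ τ_Y (deduplicated):
  ∅ × ∅ = {} (∅)
  {h, j} × {35} = {(h,35), (j,35)}
  {h, j} × {36} = {(h,36), (j,36)}
  {h, j} × {37} = {(h,37), (j,37)}
  {h, i, j} × {35} = {(h,35), (i,35), (j,35)}
  {h, i, j} × {36} = {(h,36), (i,36), (j,36)}
  {h, i, j} × {37} = {(h,37), (i,37), (j,37)}
  {h, j} × {35, 36} = {(h,35), (h,36), (j,35), (j,36)}
  {h, j} × {35, 37} = {(h,35), (h,37), (j,35), (j,37)}
  {h, j} × {36, 37} = {(h,36), (h,37), (j,36), (j,37)}
  {h, j} × {35, 36, 37} = {(h,35), (h,36), (h,37), (j,35), (j,36), (j,37)}
  {h, i, j} × {35, 36} = {(h,35), (h,36), (i,35), (i,36), (j,35), (j,36)}
  {h, i, j} × {35, 37} = {(h,35), (h,37), (i,35), (i,37), (j,35), (j,37)}
  {h, i, j} × {36, 37} = {(h,36), (h,37), (i,36), (i,37), (j,36), (j,37)}
  {h, i, j} × {35, 36, 37} = {(h,35), (h,36), (h,37), (i,35), (i,36), (i,37), (j,35), (j,36), (j,37)}
These 15 distinct sets form the basis B.
Close under arbitrary unions to get τ_{X×Y}; counting gives |τ_{X×Y}| = 27.


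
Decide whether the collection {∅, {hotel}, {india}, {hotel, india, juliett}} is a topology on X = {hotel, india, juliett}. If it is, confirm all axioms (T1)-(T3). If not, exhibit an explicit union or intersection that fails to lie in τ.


τ is NOT a topology on X.

Axiom (T1): ∅ ∈ τ? Yes; X ∈ τ? Yes.
Axiom (T2/T3): check pairwise unions and intersections of members of τ.
Counterexample for (T2): {hotel} ∪ {india} = {hotel, india} ∉ τ. Therefore τ is NOT a topology.


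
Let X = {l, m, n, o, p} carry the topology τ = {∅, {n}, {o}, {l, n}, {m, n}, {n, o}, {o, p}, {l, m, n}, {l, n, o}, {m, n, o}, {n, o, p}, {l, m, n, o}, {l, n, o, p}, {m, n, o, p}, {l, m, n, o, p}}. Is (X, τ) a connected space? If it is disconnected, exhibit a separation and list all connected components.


(X, τ) is disconnected; components = [{o, p}, {l, m, n}].

Find clopen sets (U ∈ τ with X ∖ U ∈ τ):
  U = ∅, X ∖ U = {l, m, n, o, p} — both open, so U is clopen.
  U = {o, p}, X ∖ U = {l, m, n} — both open, so U is clopen.
  U = {l, m, n}, X ∖ U = {o, p} — both open, so U is clopen.
  U = {l, m, n, o, p}, X ∖ U = ∅ — both open, so U is clopen.
Nontrivial clopen(s) exist: e.g. {l, m, n}. So (X, τ) is disconnected.
Compute connected components by grouping points that agree on all clopens:
  component: {o, p}
  component: {l, m, n}


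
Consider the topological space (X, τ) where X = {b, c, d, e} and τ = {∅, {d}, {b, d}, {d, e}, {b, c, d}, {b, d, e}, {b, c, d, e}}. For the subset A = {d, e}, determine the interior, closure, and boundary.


int(A) = {d, e}, cl(A) = {b, c, d, e}, ∂A = {b, c}.

Closed sets in (X, τ) are complements of opens:
  closed(X, τ) = {∅, {c}, {e}, {b, c}, {c, e}, {b, c, e}, {b, c, d, e}}.
int(A) = ⋃ {U ∈ τ : U ⊆ A}. Opens contained in A: ∅, {d}, {d, e}.
Taking the union of these: int(A) = {d, e}.
cl(A) = ⋂ {C closed : A ⊆ C}. Closed sets containing A: {b, c, d, e}.
Intersecting these: cl(A) = {b, c, d, e}.
∂A = cl(A) ∖ int(A) = {b, c, d, e} ∖ {d, e} = {b, c}.


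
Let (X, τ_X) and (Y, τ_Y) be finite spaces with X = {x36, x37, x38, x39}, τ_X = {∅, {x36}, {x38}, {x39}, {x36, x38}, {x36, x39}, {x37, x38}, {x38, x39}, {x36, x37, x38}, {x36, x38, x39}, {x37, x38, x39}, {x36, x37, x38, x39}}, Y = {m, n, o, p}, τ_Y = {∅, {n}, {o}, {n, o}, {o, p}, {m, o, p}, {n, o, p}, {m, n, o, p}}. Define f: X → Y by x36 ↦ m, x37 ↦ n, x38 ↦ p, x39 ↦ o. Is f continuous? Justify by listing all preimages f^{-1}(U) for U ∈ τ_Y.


f is NOT continuous.

Compute f^{-1}(U) for each U ∈ τ_Y:
  U = ∅: f^{-1}(U) = ∅ ∈ τ_X ✓.
  U = {n}: f^{-1}(U) = {x37} ∉ τ_X ✗.
  U = {o}: f^{-1}(U) = {x39} ∈ τ_X ✓.
  U = {n, o}: f^{-1}(U) = {x37, x39} ∉ τ_X ✗.
  U = {o, p}: f^{-1}(U) = {x38, x39} ∈ τ_X ✓.
  U = {m, o, p}: f^{-1}(U) = {x36, x38, x39} ∈ τ_X ✓.
  U = {n, o, p}: f^{-1}(U) = {x37, x38, x39} ∈ τ_X ✓.
  U = {m, n, o, p}: f^{-1}(U) = {x36, x37, x38, x39} ∈ τ_X ✓.
Found U = {n} with f^{-1}(U) = {x37} not in τ_X. Therefore f is NOT continuous.


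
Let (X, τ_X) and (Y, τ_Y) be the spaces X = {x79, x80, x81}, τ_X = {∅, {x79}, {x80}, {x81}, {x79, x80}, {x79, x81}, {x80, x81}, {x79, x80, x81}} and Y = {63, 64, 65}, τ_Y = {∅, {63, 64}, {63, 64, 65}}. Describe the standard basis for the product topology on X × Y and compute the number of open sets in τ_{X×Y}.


Basis B = {∅ × ∅, {x79} × {63, 64}, {x80} × {63, 64}, {x81} × {63, 64}, {x79} × {63, 64, 65}, {x80} × {63, 64, 65}, {x81} × {63, 64, 65}, {x79, x80} × {63, 64}, {x79, x81} × {63, 64}, {x80, x81} × {63, 64}, {x79, x80} × {63, 64, 65}, {x79, x81} × {63, 64, 65}, {x79, x80, x81} × {63, 64}, {x80, x81} × {63, 64, 65}, {x79, x80, x81} × {63, 64, 65}}; |τ_{X×Y}| = 27.

Enumerate products U × V with U ∈ τ_X, V ∈ τ_Y (deduplicated):
  ∅ × ∅ = {} (∅)
  {x79} × {63, 64} = {(x79,63), (x79,64)}
  {x80} × {63, 64} = {(x80,63), (x80,64)}
  {x81} × {63, 64} = {(x81,63), (x81,64)}
  {x79} × {63, 64, 65} = {(x79,63), (x79,64), (x79,65)}
  {x80} × {63, 64, 65} = {(x80,63), (x80,64), (x80,65)}
  {x81} × {63, 64, 65} = {(x81,63), (x81,64), (x81,65)}
  {x79, x80} × {63, 64} = {(x79,63), (x79,64), (x80,63), (x80,64)}
  {x79, x81} × {63, 64} = {(x79,63), (x79,64), (x81,63), (x81,64)}
  {x80, x81} × {63, 64} = {(x80,63), (x80,64), (x81,63), (x81,64)}
  {x79, x80} × {63, 64, 65} = {(x79,63), (x79,64), (x79,65), (x80,63), (x80,64), (x80,65)}
  {x79, x81} × {63, 64, 65} = {(x79,63), (x79,64), (x79,65), (x81,63), (x81,64), (x81,65)}
  {x79, x80, x81} × {63, 64} = {(x79,63), (x79,64), (x80,63), (x80,64), (x81,63), (x81,64)}
  {x80, x81} × {63, 64, 65} = {(x80,63), (x80,64), (x80,65), (x81,63), (x81,64), (x81,65)}
  {x79, x80, x81} × {63, 64, 65} = {(x79,63), (x79,64), (x79,65), (x80,63), (x80,64), (x80,65), (x81,63), (x81,64), (x81,65)}
These 15 distinct sets form the basis B.
Close under arbitrary unions to get τ_{X×Y}; counting gives |τ_{X×Y}| = 27.
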